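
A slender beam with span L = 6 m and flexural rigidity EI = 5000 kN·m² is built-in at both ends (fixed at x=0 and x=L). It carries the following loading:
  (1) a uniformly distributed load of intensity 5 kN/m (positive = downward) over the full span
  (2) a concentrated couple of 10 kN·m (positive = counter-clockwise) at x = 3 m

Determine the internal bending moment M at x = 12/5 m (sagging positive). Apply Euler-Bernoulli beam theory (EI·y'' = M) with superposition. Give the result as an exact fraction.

Load 1 — uniform load w=5 kN/m over full span:
  M_1 = wLx/2 - wL²/12 - wx²/2 = 5·6·(12/5)/2 - 5·6²/12 - 5·(12/5)²/2 = 33/5 kN·m
Load 2 — applied couple M₀=10 kN·m at a=3 m (b=L-a=3):
  M_2 = R_Ax - M_A  [x≤a] with R_A=5/2, M_A=5/2 = (5/2)·(12/5) - (5/2) = 7/2 kN·m
Superposition: M = Σ M_i = 101/10 kN·m ≈ 10.100000 kN·m

M(12/5) = 101/10 kN·m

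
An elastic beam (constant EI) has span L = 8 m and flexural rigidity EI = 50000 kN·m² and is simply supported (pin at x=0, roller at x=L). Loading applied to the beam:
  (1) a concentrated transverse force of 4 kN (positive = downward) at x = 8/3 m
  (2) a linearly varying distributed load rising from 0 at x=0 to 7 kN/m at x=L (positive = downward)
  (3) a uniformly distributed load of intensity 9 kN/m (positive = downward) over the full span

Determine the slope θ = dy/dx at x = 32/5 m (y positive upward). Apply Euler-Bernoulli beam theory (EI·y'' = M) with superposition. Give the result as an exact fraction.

θ(32/5) = 706504/158203125 rad

Load 1 — point force P=4 kN at a=8/3 m (b=L-a=16/3):
  θ_1 = -Pa(2L²-6Lx+3x²+a²)/(6LEI)  [x>a] = -4·(8/3)·(2·8²-6·8·(32/5)+3·(32/5)²+(8/3)²)/(6·8·50000) = 1384/6328125 rad
Load 2 — triangular load w₀=7 kN/m (0→w₀ over full span):
  θ_2 = -w₀(7L⁴-30L²x²+15x⁴)/(360LEI) = -7·(7·8⁴-30·8²·(32/5)²+15·(32/5)⁴)/(360·8·50000) = 21196/17578125 rad
Load 3 — uniform load w=9 kN/m over full span:
  θ_3 = -w(L³-6Lx²+4x³)/(24EI) = -9·(8³-6·8·(32/5)²+4·(32/5)³)/(24·50000) = 1188/390625 rad
Superposition: θ = Σ θ_i = 706504/158203125 rad ≈ 0.004466 rad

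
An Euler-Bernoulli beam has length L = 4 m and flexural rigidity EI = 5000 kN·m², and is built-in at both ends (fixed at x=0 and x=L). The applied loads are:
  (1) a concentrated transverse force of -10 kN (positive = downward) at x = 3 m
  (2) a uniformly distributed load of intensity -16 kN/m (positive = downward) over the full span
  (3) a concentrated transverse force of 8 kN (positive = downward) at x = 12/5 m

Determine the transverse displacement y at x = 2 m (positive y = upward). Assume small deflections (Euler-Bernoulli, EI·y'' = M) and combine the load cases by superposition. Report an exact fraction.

Load 1 — point force P=-10 kN at a=3 m (b=L-a=1):
  y_1 = -Pb²x²(3aL-(3a+b)x)/(6L³EI)  [x≤a] = -(-10)·1²·2²·(3·3·4-(3·3+1)·2)/(6·4³·5000) = 1/3000 m
Load 2 — uniform load w=-16 kN/m over full span:
  y_2 = -wx²(L-x)²/(24EI) = -(-16)·2²·(4-2)²/(24·5000) = 4/1875 m
Load 3 — point force P=8 kN at a=12/5 m (b=L-a=8/5):
  y_3 = -Pb²x²(3aL-(3a+b)x)/(6L³EI)  [x≤a] = -8·(8/5)²·2²·(3·(12/5)·4-(3·(12/5)+(8/5))·2)/(6·4³·5000) = -112/234375 m
Superposition: y = Σ y_i = 1243/625000 m ≈ 0.001989 m

y(2) = 1243/625000 m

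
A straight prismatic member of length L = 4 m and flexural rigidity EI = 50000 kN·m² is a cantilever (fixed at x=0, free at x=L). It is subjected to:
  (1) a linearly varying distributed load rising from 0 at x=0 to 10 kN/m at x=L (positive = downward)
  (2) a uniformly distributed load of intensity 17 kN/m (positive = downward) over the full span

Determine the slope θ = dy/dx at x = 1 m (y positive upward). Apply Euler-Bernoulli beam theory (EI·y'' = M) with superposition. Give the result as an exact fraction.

θ(1) = -7117/2400000 rad

Load 1 — triangular load w₀=10 kN/m (0→w₀ over full span):
  θ_1 = (w₀Lx²/4-w₀L²x/3-w₀x⁴/(24L))/EI = (10·4·1²/4-10·4²·1/3-10·1⁴/(24·4))/50000 = -139/160000 rad
Load 2 — uniform load w=17 kN/m over full span:
  θ_2 = -wx(x²-3Lx+3L²)/(6EI) = -17·1·(1²-3·4·1+3·4²)/(6·50000) = -629/300000 rad
Superposition: θ = Σ θ_i = -7117/2400000 rad ≈ -0.002965 rad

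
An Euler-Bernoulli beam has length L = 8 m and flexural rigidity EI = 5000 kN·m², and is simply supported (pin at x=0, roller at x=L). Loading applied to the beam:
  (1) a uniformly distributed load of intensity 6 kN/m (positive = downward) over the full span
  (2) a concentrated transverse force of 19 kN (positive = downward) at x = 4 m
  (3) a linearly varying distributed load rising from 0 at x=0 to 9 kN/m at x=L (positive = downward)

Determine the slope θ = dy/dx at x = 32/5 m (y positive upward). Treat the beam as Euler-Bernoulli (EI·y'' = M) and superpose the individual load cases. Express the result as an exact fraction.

θ(32/5) = 37927/781250 rad

Load 1 — uniform load w=6 kN/m over full span:
  θ_1 = -w(L³-6Lx²+4x³)/(24EI) = -6·(8³-6·8·(32/5)²+4·(32/5)³)/(24·5000) = 1584/78125 rad
Load 2 — point force P=19 kN at a=4 m (b=L-a=4):
  θ_2 = -Pa(2L²-6Lx+3x²+a²)/(6LEI)  [x>a] = -19·4·(2·8²-6·8·(32/5)+3·(32/5)²+4²)/(6·8·5000) = 399/31250 rad
Load 3 — triangular load w₀=9 kN/m (0→w₀ over full span):
  θ_3 = -w₀(7L⁴-30L²x²+15x⁴)/(360LEI) = -9·(7·8⁴-30·8²·(32/5)²+15·(32/5)⁴)/(360·8·5000) = 6056/390625 rad
Superposition: θ = Σ θ_i = 37927/781250 rad ≈ 0.048547 rad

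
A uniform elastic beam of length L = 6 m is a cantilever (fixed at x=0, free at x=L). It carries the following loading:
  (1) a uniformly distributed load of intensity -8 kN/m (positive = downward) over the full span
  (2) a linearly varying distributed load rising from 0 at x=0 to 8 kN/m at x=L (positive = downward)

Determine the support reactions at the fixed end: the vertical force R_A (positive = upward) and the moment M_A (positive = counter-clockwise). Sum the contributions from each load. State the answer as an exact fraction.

R_A = -24 kN, M_A = -48 kN·m

Load 1 — uniform load w=-8 kN/m over full span:
  R_A = wL = (-8)·6 = -48 kN
  M_A = wL²/2 = (-8)·6²/2 = -144 kN·m
Load 2 — triangular load w₀=8 kN/m (0→w₀ over full span):
  R_A = w₀L/2 = 8·6/2 = 24 kN
  M_A = w₀L²/3 = 8·6²/3 = 96 kN·m
Superposition: R_A = -24 kN, M_A = -48 kN·m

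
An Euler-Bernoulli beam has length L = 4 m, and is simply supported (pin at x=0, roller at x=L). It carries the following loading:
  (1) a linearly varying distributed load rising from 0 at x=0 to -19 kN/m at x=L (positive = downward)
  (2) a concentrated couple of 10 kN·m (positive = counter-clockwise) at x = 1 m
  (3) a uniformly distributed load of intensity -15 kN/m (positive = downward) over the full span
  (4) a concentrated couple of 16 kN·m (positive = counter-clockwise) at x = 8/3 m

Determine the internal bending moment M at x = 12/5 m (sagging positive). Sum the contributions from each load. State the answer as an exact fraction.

M(12/5) = -5332/125 kN·m

Load 1 — triangular load w₀=-19 kN/m (0→w₀ over full span):
  M_1 = w₀Lx/6 - w₀x³/(6L) = (-19)·4·(12/5)/6 - (-19)·(12/5)³/(6·4) = -2432/125 kN·m
Load 2 — applied couple M₀=10 kN·m at a=1 m (b=L-a=3):
  M_2 = M₀x/L - M₀  [x>a] = 10·(12/5)/4 - 10 = -4 kN·m
Load 3 — uniform load w=-15 kN/m over full span:
  M_3 = wx(L-x)/2 = (-15)·(12/5)·(4-(12/5))/2 = -144/5 kN·m
Load 4 — applied couple M₀=16 kN·m at a=8/3 m (b=L-a=4/3):
  M_4 = M₀x/L  [x≤a] = 16·(12/5)/4 = 48/5 kN·m
Superposition: M = Σ M_i = -5332/125 kN·m ≈ -42.656000 kN·m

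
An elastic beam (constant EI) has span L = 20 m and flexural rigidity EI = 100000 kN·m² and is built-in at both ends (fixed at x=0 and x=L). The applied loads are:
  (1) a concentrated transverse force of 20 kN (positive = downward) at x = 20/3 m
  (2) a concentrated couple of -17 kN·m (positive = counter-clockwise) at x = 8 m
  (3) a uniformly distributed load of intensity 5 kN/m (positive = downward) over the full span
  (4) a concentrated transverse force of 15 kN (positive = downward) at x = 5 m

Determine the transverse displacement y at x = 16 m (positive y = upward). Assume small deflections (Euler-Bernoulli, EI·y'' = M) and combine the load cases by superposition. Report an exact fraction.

y(16) = -23348771/2025000000 m

Load 1 — point force P=20 kN at a=20/3 m (b=L-a=40/3):
  y_1 = -Pa²(L-x)²(3bL-(3b+a)(L-x))/(6L³EI)  [x>a] = -20·(20/3)²·(20-16)²·(3·(40/3)·20-(3·(40/3)+(20/3))·(20-16))/(6·20³·100000) = -92/50625 m
Load 2 — applied couple M₀=-17 kN·m at a=8 m (b=L-a=12):
  y_2 = (R_Ax³/6 - M_Ax²/2 - M₀(x-a)²/2)/EI  [x>a] with R_A=-153/125, M_A=-51/25 = ((-153/125)·16³/6 - (-51/25)·16²/2 - (-17)·(16-8)²/2)/100000 = -119/390625 m
Load 3 — uniform load w=5 kN/m over full span:
  y_3 = -wx²(L-x)²/(24EI) = -5·16²·(20-16)²/(24·100000) = -16/1875 m
Load 4 — point force P=15 kN at a=5 m (b=L-a=15):
  y_4 = -Pa²(L-x)²(3bL-(3b+a)(L-x))/(6L³EI)  [x>a] = -15·5²·(20-16)²·(3·15·20-(3·15+5)·(20-16))/(6·20³·100000) = -7/8000 m
Superposition: y = Σ y_i = -23348771/2025000000 m ≈ -0.011530 m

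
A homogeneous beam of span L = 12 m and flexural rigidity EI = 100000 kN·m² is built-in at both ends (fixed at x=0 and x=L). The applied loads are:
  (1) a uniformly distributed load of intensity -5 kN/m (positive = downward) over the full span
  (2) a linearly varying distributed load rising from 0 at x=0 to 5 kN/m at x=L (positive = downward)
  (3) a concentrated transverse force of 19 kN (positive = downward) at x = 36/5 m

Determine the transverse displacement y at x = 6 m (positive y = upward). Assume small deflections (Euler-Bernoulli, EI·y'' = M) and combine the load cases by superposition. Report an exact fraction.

Load 1 — uniform load w=-5 kN/m over full span:
  y_1 = -wx²(L-x)²/(24EI) = -(-5)·6²·(12-6)²/(24·100000) = 27/10000 m
Load 2 — triangular load w₀=5 kN/m (0→w₀ over full span):
  y_2 = -w₀x²(L-x)²(x+2L)/(120LEI) = -5·6²·(12-6)²·(6+2·12)/(120·12·100000) = -27/20000 m
Load 3 — point force P=19 kN at a=36/5 m (b=L-a=24/5):
  y_3 = -Pb²x²(3aL-(3a+b)x)/(6L³EI)  [x≤a] = -19·(24/5)²·6²·(3·(36/5)·12-(3·(36/5)+(24/5))·6)/(6·12³·100000) = -1197/781250 m
Superposition: y = Σ y_i = -2277/12500000 m ≈ -0.000182 m

y(6) = -2277/12500000 m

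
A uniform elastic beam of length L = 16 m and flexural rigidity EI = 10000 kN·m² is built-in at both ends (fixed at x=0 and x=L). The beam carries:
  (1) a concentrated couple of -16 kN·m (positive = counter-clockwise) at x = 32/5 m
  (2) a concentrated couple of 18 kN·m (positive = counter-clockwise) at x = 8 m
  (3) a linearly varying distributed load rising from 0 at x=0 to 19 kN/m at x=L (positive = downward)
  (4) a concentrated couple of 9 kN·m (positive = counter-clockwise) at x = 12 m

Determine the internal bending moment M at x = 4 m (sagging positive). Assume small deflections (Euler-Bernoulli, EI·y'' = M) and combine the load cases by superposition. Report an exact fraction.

M(4) = 4583/800 kN·m

Load 1 — applied couple M₀=-16 kN·m at a=32/5 m (b=L-a=48/5):
  M_1 = R_Ax - M_A  [x≤a] with R_A=-36/25, M_A=-48/25 = (-36/25)·4 - (-48/25) = -96/25 kN·m
Load 2 — applied couple M₀=18 kN·m at a=8 m (b=L-a=8):
  M_2 = R_Ax - M_A  [x≤a] with R_A=27/16, M_A=9/2 = (27/16)·4 - (9/2) = 9/4 kN·m
Load 3 — triangular load w₀=19 kN/m (0→w₀ over full span):
  M_3 = 3w₀Lx/20 - w₀L²/30 - w₀x³/(6L) = 3·19·16·4/20 - 19·16²/30 - 19·4³/(6·16) = 38/5 kN·m
Load 4 — applied couple M₀=9 kN·m at a=12 m (b=L-a=4):
  M_4 = R_Ax - M_A  [x≤a] with R_A=81/128, M_A=45/16 = (81/128)·4 - (45/16) = -9/32 kN·m
Superposition: M = Σ M_i = 4583/800 kN·m ≈ 5.728750 kN·m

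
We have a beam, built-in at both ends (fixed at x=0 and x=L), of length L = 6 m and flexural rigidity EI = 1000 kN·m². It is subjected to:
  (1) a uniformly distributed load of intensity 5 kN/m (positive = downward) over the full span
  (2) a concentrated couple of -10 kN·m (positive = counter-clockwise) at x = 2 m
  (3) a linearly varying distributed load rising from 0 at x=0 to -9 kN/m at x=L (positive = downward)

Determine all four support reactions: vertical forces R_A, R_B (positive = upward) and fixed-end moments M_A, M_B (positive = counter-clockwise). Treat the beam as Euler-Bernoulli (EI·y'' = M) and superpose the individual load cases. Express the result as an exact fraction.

Load 1 — uniform load w=5 kN/m over full span:
  R_A = wL/2 = 5·6/2 = 15 kN
  M_A = wL²/12 = 5·6²/12 = 15 kN·m
  R_B = wL/2 = 5·6/2 = 15 kN
  M_B = -wL²/12 = -5·6²/12 = -15 kN·m
Load 2 — applied couple M₀=-10 kN·m at a=2 m (b=L-a=4):
  R_A = 6M₀ab/L³ = 6·(-10)·2·4/6³ = -20/9 kN
  M_A = M₀b(2a-b)/L² = (-10)·4·(2·2-4)/6² = 0 kN·m
  R_B = -6M₀ab/L³ = -6·(-10)·2·4/6³ = 20/9 kN
  M_B = M₀a(2b-a)/L² = (-10)·2·(2·4-2)/6² = -10/3 kN·m
Load 3 — triangular load w₀=-9 kN/m (0→w₀ over full span):
  R_A = 3w₀L/20 = 3·(-9)·6/20 = -81/10 kN
  M_A = w₀L²/30 = (-9)·6²/30 = -54/5 kN·m
  R_B = 7w₀L/20 = 7·(-9)·6/20 = -189/10 kN
  M_B = -w₀L²/20 = -(-9)·6²/20 = 81/5 kN·m
Superposition: R_A = 421/90 kN, M_A = 21/5 kN·m, R_B = -151/90 kN, M_B = -32/15 kN·m

R_A = 421/90 kN, M_A = 21/5 kN·m, R_B = -151/90 kN, M_B = -32/15 kN·m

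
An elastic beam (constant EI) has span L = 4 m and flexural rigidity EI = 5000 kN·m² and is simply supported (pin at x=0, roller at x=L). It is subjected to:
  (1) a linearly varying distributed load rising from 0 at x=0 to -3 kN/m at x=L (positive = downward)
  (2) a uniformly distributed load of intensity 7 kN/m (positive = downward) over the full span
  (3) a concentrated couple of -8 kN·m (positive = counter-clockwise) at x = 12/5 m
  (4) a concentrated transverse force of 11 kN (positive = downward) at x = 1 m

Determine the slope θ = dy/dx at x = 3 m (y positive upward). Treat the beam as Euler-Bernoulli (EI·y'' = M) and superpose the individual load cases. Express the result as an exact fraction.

Load 1 — triangular load w₀=-3 kN/m (0→w₀ over full span):
  θ_1 = -w₀(7L⁴-30L²x²+15x⁴)/(360LEI) = -(-3)·(7·4⁴-30·4²·3²+15·3⁴)/(360·4·5000) = -1313/2400000 rad
Load 2 — uniform load w=7 kN/m over full span:
  θ_2 = -w(L³-6Lx²+4x³)/(24EI) = -7·(4³-6·4·3²+4·3³)/(24·5000) = 77/30000 rad
Load 3 — applied couple M₀=-8 kN·m at a=12/5 m (b=L-a=8/5):
  θ_3 = (M₀x²/(2L)-M₀(x-a)+C₁)/EI  [x>a] with C₁=M₀(3b²-L²)/(6L)=208/75 = ((-8)·3²/(2·4)-(-8)·(3-(12/5))+(208/75))/5000 = -107/375000 rad
Load 4 — point force P=11 kN at a=1 m (b=L-a=3):
  θ_4 = -Pa(2L²-6Lx+3x²+a²)/(6LEI)  [x>a] = -11·1·(2·4²-6·4·3+3·3²+1²)/(6·4·5000) = 11/10000 rad
Superposition: θ = Σ θ_i = 11337/4000000 rad ≈ 0.002834 rad

θ(3) = 11337/4000000 rad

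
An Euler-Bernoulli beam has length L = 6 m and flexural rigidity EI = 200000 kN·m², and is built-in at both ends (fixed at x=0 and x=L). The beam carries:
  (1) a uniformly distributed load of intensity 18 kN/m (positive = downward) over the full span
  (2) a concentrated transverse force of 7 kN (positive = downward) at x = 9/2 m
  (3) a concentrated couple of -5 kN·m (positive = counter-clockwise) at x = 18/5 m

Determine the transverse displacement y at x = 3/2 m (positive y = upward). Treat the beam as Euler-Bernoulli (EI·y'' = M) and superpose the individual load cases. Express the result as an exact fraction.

Load 1 — uniform load w=18 kN/m over full span:
  y_1 = -wx²(L-x)²/(24EI) = -18·(3/2)²·(6-(3/2))²/(24·200000) = -2187/12800000 m
Load 2 — point force P=7 kN at a=9/2 m (b=L-a=3/2):
  y_2 = -Pb²x²(3aL-(3a+b)x)/(6L³EI)  [x≤a] = -7·(3/2)²·(3/2)²·(3·(9/2)·6-(3·(9/2)+(3/2))·(3/2))/(6·6³·200000) = -819/102400000 m
Load 3 — applied couple M₀=-5 kN·m at a=18/5 m (b=L-a=12/5):
  y_3 = (R_Ax³/6 - M_Ax²/2)/EI  [x≤a] with R_A=-6/5, M_A=-8/5 = ((-6/5)·(3/2)³/6 - (-8/5)·(3/2)²/2)/200000 = 9/1600000 m
Superposition: y = Σ y_i = -17739/102400000 m ≈ -0.000173 m

y(3/2) = -17739/102400000 m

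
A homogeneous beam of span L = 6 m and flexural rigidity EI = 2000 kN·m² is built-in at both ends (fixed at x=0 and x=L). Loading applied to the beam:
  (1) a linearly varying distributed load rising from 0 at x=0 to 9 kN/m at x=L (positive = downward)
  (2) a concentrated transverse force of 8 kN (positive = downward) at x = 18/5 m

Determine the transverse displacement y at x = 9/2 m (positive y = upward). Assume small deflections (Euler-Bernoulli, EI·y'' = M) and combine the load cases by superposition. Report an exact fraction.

Load 1 — triangular load w₀=9 kN/m (0→w₀ over full span):
  y_1 = -w₀x²(L-x)²(x+2L)/(120LEI) = -9·(9/2)²·(6-(9/2))²·((9/2)+2·6)/(120·6·2000) = -24057/5120000 m
Load 2 — point force P=8 kN at a=18/5 m (b=L-a=12/5):
  y_2 = -Pa²(L-x)²(3bL-(3b+a)(L-x))/(6L³EI)  [x>a] = -8·(18/5)²·(6-(9/2))²·(3·(12/5)·6-(3·(12/5)+(18/5))·(6-(9/2)))/(6·6³·2000) = -243/100000 m
Superposition: y = Σ y_i = -182493/25600000 m ≈ -0.007129 m

y(9/2) = -182493/25600000 m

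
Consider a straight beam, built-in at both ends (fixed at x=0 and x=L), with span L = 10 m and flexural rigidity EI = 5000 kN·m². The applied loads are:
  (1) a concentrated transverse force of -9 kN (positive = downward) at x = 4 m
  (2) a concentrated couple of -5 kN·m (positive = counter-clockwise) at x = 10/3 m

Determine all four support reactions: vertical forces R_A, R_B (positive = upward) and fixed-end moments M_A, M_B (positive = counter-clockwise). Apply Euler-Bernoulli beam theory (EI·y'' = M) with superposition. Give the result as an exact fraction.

R_A = -2437/375 kN, M_A = -324/25 kN·m, R_B = -938/375 kN, M_B = 523/75 kN·m

Load 1 — point force P=-9 kN at a=4 m (b=L-a=6):
  R_A = Pb²(3a+b)/L³ = (-9)·6²·(3·4+6)/10³ = -729/125 kN
  M_A = Pab²/L² = (-9)·4·6²/10² = -324/25 kN·m
  R_B = Pa²(a+3b)/L³ = (-9)·4²·(4+3·6)/10³ = -396/125 kN
  M_B = -Pa²b/L² = -(-9)·4²·6/10² = 216/25 kN·m
Load 2 — applied couple M₀=-5 kN·m at a=10/3 m (b=L-a=20/3):
  R_A = 6M₀ab/L³ = 6·(-5)·(10/3)·(20/3)/10³ = -2/3 kN
  M_A = M₀b(2a-b)/L² = (-5)·(20/3)·(2·(10/3)-(20/3))/10² = 0 kN·m
  R_B = -6M₀ab/L³ = -6·(-5)·(10/3)·(20/3)/10³ = 2/3 kN
  M_B = M₀a(2b-a)/L² = (-5)·(10/3)·(2·(20/3)-(10/3))/10² = -5/3 kN·m
Superposition: R_A = -2437/375 kN, M_A = -324/25 kN·m, R_B = -938/375 kN, M_B = 523/75 kN·m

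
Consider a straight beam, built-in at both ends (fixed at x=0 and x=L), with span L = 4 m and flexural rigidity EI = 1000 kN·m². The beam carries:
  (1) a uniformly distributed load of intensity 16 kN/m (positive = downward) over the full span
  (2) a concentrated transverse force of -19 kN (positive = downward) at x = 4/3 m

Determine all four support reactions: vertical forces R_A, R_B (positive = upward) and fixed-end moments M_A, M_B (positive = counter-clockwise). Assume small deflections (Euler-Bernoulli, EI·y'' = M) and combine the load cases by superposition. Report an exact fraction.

Load 1 — uniform load w=16 kN/m over full span:
  R_A = wL/2 = 16·4/2 = 32 kN
  M_A = wL²/12 = 16·4²/12 = 64/3 kN·m
  R_B = wL/2 = 16·4/2 = 32 kN
  M_B = -wL²/12 = -16·4²/12 = -64/3 kN·m
Load 2 — point force P=-19 kN at a=4/3 m (b=L-a=8/3):
  R_A = Pb²(3a+b)/L³ = (-19)·(8/3)²·(3·(4/3)+(8/3))/4³ = -380/27 kN
  M_A = Pab²/L² = (-19)·(4/3)·(8/3)²/4² = -304/27 kN·m
  R_B = Pa²(a+3b)/L³ = (-19)·(4/3)²·((4/3)+3·(8/3))/4³ = -133/27 kN
  M_B = -Pa²b/L² = -(-19)·(4/3)²·(8/3)/4² = 152/27 kN·m
Superposition: R_A = 484/27 kN, M_A = 272/27 kN·m, R_B = 731/27 kN, M_B = -424/27 kN·m

R_A = 484/27 kN, M_A = 272/27 kN·m, R_B = 731/27 kN, M_B = -424/27 kN·m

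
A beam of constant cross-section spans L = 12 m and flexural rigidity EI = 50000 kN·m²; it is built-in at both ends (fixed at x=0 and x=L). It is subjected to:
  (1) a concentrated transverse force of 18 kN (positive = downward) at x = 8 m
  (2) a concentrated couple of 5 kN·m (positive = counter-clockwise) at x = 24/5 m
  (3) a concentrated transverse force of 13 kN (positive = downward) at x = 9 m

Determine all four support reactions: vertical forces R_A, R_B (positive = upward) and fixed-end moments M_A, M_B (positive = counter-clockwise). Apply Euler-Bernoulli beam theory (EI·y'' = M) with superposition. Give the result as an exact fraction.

R_A = 3503/480 kN, M_A = 1913/80 kN·m, R_B = 11377/480 kN, M_B = -4187/80 kN·m

Load 1 — point force P=18 kN at a=8 m (b=L-a=4):
  R_A = Pb²(3a+b)/L³ = 18·4²·(3·8+4)/12³ = 14/3 kN
  M_A = Pab²/L² = 18·8·4²/12² = 16 kN·m
  R_B = Pa²(a+3b)/L³ = 18·8²·(8+3·4)/12³ = 40/3 kN
  M_B = -Pa²b/L² = -18·8²·4/12² = -32 kN·m
Load 2 — applied couple M₀=5 kN·m at a=24/5 m (b=L-a=36/5):
  R_A = 6M₀ab/L³ = 6·5·(24/5)·(36/5)/12³ = 3/5 kN
  M_A = M₀b(2a-b)/L² = 5·(36/5)·(2·(24/5)-(36/5))/12² = 3/5 kN·m
  R_B = -6M₀ab/L³ = -6·5·(24/5)·(36/5)/12³ = -3/5 kN
  M_B = M₀a(2b-a)/L² = 5·(24/5)·(2·(36/5)-(24/5))/12² = 8/5 kN·m
Load 3 — point force P=13 kN at a=9 m (b=L-a=3):
  R_A = Pb²(3a+b)/L³ = 13·3²·(3·9+3)/12³ = 65/32 kN
  M_A = Pab²/L² = 13·9·3²/12² = 117/16 kN·m
  R_B = Pa²(a+3b)/L³ = 13·9²·(9+3·3)/12³ = 351/32 kN
  M_B = -Pa²b/L² = -13·9²·3/12² = -351/16 kN·m
Superposition: R_A = 3503/480 kN, M_A = 1913/80 kN·m, R_B = 11377/480 kN, M_B = -4187/80 kN·m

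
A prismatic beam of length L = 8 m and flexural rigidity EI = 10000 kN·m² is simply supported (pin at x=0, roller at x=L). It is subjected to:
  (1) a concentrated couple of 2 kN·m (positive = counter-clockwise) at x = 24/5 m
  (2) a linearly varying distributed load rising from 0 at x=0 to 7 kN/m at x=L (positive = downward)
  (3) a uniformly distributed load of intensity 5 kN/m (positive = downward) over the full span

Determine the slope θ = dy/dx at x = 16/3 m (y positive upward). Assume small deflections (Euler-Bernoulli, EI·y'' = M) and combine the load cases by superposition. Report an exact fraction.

θ(16/3) = 65317/7593750 rad

Load 1 — applied couple M₀=2 kN·m at a=24/5 m (b=L-a=16/5):
  θ_1 = (M₀x²/(2L)-M₀(x-a)+C₁)/EI  [x>a] with C₁=M₀(3b²-L²)/(6L)=-104/75 = (2·(16/3)²/(2·8)-2·((16/3)-(24/5))+(-104/75))/10000 = 31/281250 rad
Load 2 — triangular load w₀=7 kN/m (0→w₀ over full span):
  θ_2 = -w₀(7L⁴-30L²x²+15x⁴)/(360LEI) = -7·(7·8⁴-30·8²·(16/3)²+15·(16/3)⁴)/(360·8·10000) = 2548/759375 rad
Load 3 — uniform load w=5 kN/m over full span:
  θ_3 = -w(L³-6Lx²+4x³)/(24EI) = -5·(8³-6·8·(16/3)²+4·(16/3)³)/(24·10000) = 52/10125 rad
Superposition: θ = Σ θ_i = 65317/7593750 rad ≈ 0.008601 rad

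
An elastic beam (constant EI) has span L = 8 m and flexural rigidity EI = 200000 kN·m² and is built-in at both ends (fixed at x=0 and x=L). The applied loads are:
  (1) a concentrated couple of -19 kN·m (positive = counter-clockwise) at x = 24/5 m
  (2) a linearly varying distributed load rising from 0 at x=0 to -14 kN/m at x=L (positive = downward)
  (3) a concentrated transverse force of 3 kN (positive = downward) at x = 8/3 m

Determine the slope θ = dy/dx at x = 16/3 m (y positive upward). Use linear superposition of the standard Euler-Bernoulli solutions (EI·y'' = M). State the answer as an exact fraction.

Load 1 — applied couple M₀=-19 kN·m at a=24/5 m (b=L-a=16/5):
  θ_1 = (R_Ax²/2 - M_Ax - M₀(x-a))/EI  [x>a] with R_A=-171/50, M_A=-152/25 = ((-171/50)·(16/3)²/2 - (-152/25)·(16/3) - (-19)·((16/3)-(24/5)))/200000 = -19/625000 rad
Load 2 — triangular load w₀=-14 kN/m (0→w₀ over full span):
  θ_2 = -w₀(2x(L-x)(L-2x)(x+2L)+x²(L-x)²)/(120LEI) = -(-14)·(2·(16/3)·(8-(16/3))·(8-2·(16/3))·((16/3)+2·8)+(16/3)²·(8-(16/3))²)/(120·8·200000) = -392/3796875 rad
Load 3 — point force P=3 kN at a=8/3 m (b=L-a=16/3):
  θ_3 = Pa²(L-x)(2bL-(3b+a)(L-x))/(2L³EI)  [x>a] = 3·(8/3)²·(8-(16/3))·(2·(16/3)·8-(3·(16/3)+(8/3))·(8-(16/3)))/(2·8³·200000) = 1/101250 rad
Superposition: θ = Σ θ_i = -18797/151875000 rad ≈ -0.000124 rad

θ(16/3) = -18797/151875000 rad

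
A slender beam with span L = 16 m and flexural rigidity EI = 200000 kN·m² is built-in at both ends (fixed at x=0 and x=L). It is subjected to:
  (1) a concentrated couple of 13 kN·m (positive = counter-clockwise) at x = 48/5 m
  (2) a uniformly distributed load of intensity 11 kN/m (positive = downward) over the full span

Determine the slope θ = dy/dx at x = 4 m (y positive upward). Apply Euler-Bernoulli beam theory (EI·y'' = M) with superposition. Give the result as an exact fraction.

Load 1 — applied couple M₀=13 kN·m at a=48/5 m (b=L-a=32/5):
  θ_1 = (R_Ax²/2 - M_Ax)/EI  [x≤a] with R_A=117/100, M_A=104/25 = ((117/100)·4²/2 - (104/25)·4)/200000 = -91/2500000 rad
Load 2 — uniform load w=11 kN/m over full span:
  θ_2 = -wx(L-x)(L-2x)/(12EI) = -11·4·(16-4)·(16-2·4)/(12·200000) = -11/6250 rad
Superposition: θ = Σ θ_i = -4491/2500000 rad ≈ -0.001796 rad

θ(4) = -4491/2500000 rad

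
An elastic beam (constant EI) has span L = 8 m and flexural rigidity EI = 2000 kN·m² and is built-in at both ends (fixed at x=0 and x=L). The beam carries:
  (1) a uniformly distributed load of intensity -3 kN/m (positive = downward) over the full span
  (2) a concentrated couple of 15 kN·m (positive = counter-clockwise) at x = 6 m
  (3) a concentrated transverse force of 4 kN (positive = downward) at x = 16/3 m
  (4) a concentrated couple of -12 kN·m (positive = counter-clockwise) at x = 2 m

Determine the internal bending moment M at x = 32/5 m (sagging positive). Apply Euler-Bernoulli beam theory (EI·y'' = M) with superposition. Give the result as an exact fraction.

Load 1 — uniform load w=-3 kN/m over full span:
  M_1 = wLx/2 - wL²/12 - wx²/2 = (-3)·8·(32/5)/2 - (-3)·8²/12 - (-3)·(32/5)²/2 = 16/25 kN·m
Load 2 — applied couple M₀=15 kN·m at a=6 m (b=L-a=2):
  M_2 = R_Ax - M_A - M₀  [x>a] with R_A=135/64, M_A=75/16 = (135/64)·(32/5) - (75/16) - 15 = -99/16 kN·m
Load 3 — point force P=4 kN at a=16/3 m (b=L-a=8/3):
  M_3 = Pa²(a+3b)(L-x)/L³ - Pa²b/L²  [x>a] = 4·(16/3)²·((16/3)+3·(8/3))·(8-(32/5))/8³ - 4·(16/3)²·(8/3)/8² = 0 kN·m
Load 4 — applied couple M₀=-12 kN·m at a=2 m (b=L-a=6):
  M_4 = R_Ax - M_A - M₀  [x>a] with R_A=-27/16, M_A=9/4 = (-27/16)·(32/5) - (9/4) - (-12) = -21/20 kN·m
Superposition: M = Σ M_i = -2639/400 kN·m ≈ -6.597500 kN·m

M(32/5) = -2639/400 kN·m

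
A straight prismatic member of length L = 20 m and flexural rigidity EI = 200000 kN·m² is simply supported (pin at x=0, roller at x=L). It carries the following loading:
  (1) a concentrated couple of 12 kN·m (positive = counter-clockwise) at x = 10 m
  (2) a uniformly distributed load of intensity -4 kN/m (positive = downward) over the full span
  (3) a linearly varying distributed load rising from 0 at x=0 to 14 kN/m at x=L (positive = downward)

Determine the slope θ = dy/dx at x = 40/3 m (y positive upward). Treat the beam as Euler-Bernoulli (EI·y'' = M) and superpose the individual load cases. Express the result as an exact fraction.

θ(40/3) = 9961/4860000 rad

Load 1 — applied couple M₀=12 kN·m at a=10 m (b=L-a=10):
  θ_1 = (M₀x²/(2L)-M₀(x-a)+C₁)/EI  [x>a] with C₁=M₀(3b²-L²)/(6L)=-10 = (12·(40/3)²/(2·20)-12·((40/3)-10)+(-10))/200000 = 1/60000 rad
Load 2 — uniform load w=-4 kN/m over full span:
  θ_2 = -w(L³-6Lx²+4x³)/(24EI) = -(-4)·(20³-6·20·(40/3)²+4·(40/3)³)/(24·200000) = -13/4050 rad
Load 3 — triangular load w₀=14 kN/m (0→w₀ over full span):
  θ_3 = -w₀(7L⁴-30L²x²+15x⁴)/(360LEI) = -14·(7·20⁴-30·20²·(40/3)²+15·(40/3)⁴)/(360·20·200000) = 637/121500 rad
Superposition: θ = Σ θ_i = 9961/4860000 rad ≈ 0.002050 rad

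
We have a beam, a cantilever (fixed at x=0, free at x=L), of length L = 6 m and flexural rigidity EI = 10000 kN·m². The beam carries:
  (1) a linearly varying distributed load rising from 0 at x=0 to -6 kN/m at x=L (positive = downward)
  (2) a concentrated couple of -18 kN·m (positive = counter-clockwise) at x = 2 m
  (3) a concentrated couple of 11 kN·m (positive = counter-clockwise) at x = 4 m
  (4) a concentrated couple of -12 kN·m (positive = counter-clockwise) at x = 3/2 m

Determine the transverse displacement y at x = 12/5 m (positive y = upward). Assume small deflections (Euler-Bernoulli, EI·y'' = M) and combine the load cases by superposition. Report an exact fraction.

Load 1 — triangular load w₀=-6 kN/m (0→w₀ over full span):
  y_1 = (w₀Lx³/12-w₀L²x²/6-w₀x⁵/(120L))/EI = ((-6)·6·(12/5)³/12-(-6)·6²·(12/5)²/6-(-6)·(12/5)⁵/(120·6))/10000 = 162648/9765625 m
Load 2 — applied couple M₀=-18 kN·m at a=2 m (b=L-a=4):
  y_2 = M₀a(2x-a)/(2EI)  [x>a] = (-18)·2·(2·(12/5)-2)/(2·10000) = -63/12500 m
Load 3 — applied couple M₀=11 kN·m at a=4 m (b=L-a=2):
  y_3 = M₀x²/(2EI)  [x≤a] = 11·(12/5)²/(2·10000) = 99/31250 m
Load 4 — applied couple M₀=-12 kN·m at a=3/2 m (b=L-a=9/2):
  y_4 = M₀a(2x-a)/(2EI)  [x>a] = (-12)·(3/2)·(2·(12/5)-(3/2))/(2·10000) = -297/100000 m
Superposition: y = Σ y_i = 3691611/312500000 m ≈ 0.011813 m

y(12/5) = 3691611/312500000 m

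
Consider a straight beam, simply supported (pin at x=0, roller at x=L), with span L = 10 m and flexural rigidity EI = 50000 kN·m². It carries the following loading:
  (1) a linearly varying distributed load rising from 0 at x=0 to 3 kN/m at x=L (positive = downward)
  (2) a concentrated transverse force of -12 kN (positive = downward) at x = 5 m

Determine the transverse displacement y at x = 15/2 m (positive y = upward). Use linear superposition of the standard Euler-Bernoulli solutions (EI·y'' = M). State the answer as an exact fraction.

Load 1 — triangular load w₀=3 kN/m (0→w₀ over full span):
  y_1 = -w₀x(7L⁴-10L²x²+3x⁴)/(360LEI) = -3·(15/2)·(7·10⁴-10·10²·(15/2)²+3·(15/2)⁴)/(360·10·50000) = -119/40960 m
Load 2 — point force P=-12 kN at a=5 m (b=L-a=5):
  y_2 = -Pa(L-x)(2Lx-a²-x²)/(6LEI)  [x>a] = -(-12)·5·(10-(15/2))·(2·10·(15/2)-5²-(15/2)²)/(6·10·50000) = 11/3200 m
Superposition: y = Σ y_i = 109/204800 m ≈ 0.000532 m

y(15/2) = 109/204800 m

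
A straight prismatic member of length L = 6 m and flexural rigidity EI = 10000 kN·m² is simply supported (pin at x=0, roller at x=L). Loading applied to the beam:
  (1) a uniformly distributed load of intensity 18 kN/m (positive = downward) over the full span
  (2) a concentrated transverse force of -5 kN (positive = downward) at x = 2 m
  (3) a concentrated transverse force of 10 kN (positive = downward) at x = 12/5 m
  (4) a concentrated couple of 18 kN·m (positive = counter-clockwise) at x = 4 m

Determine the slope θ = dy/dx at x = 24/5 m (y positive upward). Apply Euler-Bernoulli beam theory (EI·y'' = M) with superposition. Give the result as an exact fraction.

Load 1 — uniform load w=18 kN/m over full span:
  θ_1 = -w(L³-6Lx²+4x³)/(24EI) = -18·(6³-6·6·(24/5)²+4·(24/5)³)/(24·10000) = 8019/625000 rad
Load 2 — point force P=-5 kN at a=2 m (b=L-a=4):
  θ_2 = -Pa(2L²-6Lx+3x²+a²)/(6LEI)  [x>a] = -(-5)·2·(2·6²-6·6·(24/5)+3·(24/5)²+2²)/(6·6·10000) = -173/225000 rad
Load 3 — point force P=10 kN at a=12/5 m (b=L-a=18/5):
  θ_3 = -Pa(2L²-6Lx+3x²+a²)/(6LEI)  [x>a] = -10·(12/5)·(2·6²-6·6·(24/5)+3·(24/5)²+(12/5)²)/(6·6·10000) = 27/15625 rad
Load 4 — applied couple M₀=18 kN·m at a=4 m (b=L-a=2):
  θ_4 = (M₀x²/(2L)-M₀(x-a)+C₁)/EI  [x>a] with C₁=M₀(3b²-L²)/(6L)=-12 = (18·(24/5)²/(2·6)-18·((24/5)-4)+(-12))/10000 = 51/62500 rad
Superposition: θ = Σ θ_i = 20539/1406250 rad ≈ 0.014606 rad

θ(24/5) = 20539/1406250 rad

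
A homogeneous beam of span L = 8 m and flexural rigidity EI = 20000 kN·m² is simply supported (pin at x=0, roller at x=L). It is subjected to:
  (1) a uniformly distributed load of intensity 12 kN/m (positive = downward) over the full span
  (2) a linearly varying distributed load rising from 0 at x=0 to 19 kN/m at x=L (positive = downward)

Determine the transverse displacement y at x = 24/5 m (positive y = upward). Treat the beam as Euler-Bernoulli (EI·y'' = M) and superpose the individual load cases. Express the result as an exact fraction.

y(24/5) = -1612672/29296875 m

Load 1 — uniform load w=12 kN/m over full span:
  y_1 = -wx(L³-2Lx²+x³)/(24EI) = -12·(24/5)·(8³-2·8·(24/5)²+(24/5)³)/(24·20000) = -11904/390625 m
Load 2 — triangular load w₀=19 kN/m (0→w₀ over full span):
  y_2 = -w₀x(7L⁴-10L²x²+3x⁴)/(360LEI) = -19·(24/5)·(7·8⁴-10·8²·(24/5)²+3·(24/5)⁴)/(360·8·20000) = -719872/29296875 m
Superposition: y = Σ y_i = -1612672/29296875 m ≈ -0.055046 m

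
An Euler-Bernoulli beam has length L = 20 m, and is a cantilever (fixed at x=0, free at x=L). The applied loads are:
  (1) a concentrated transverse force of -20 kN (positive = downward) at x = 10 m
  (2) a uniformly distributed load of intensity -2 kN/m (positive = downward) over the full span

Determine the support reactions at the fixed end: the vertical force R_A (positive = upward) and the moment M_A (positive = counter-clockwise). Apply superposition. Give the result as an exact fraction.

Load 1 — point force P=-20 kN at a=10 m (b=L-a=10):
  R_A = P = (-20) = -20 kN
  M_A = Pa = (-20)·10 = -200 kN·m
Load 2 — uniform load w=-2 kN/m over full span:
  R_A = wL = (-2)·20 = -40 kN
  M_A = wL²/2 = (-2)·20²/2 = -400 kN·m
Superposition: R_A = -60 kN, M_A = -600 kN·m

R_A = -60 kN, M_A = -600 kN·m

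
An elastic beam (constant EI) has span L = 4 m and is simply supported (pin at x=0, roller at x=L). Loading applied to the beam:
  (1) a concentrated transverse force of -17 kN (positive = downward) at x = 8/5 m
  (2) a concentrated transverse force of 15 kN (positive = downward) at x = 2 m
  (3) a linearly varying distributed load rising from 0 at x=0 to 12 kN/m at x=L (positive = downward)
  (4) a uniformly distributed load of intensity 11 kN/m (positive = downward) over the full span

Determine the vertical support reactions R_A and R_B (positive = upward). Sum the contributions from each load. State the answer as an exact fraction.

R_A = 273/10 kN, R_B = 387/10 kN

Load 1 — point force P=-17 kN at a=8/5 m (b=L-a=12/5):
  R_A = Pb/L = (-17)·(12/5)/4 = -51/5 kN
  R_B = Pa/L = (-17)·(8/5)/4 = -34/5 kN
Load 2 — point force P=15 kN at a=2 m (b=L-a=2):
  R_A = Pb/L = 15·2/4 = 15/2 kN
  R_B = Pa/L = 15·2/4 = 15/2 kN
Load 3 — triangular load w₀=12 kN/m (0→w₀ over full span):
  R_A = w₀L/6 = 12·4/6 = 8 kN
  R_B = w₀L/3 = 12·4/3 = 16 kN
Load 4 — uniform load w=11 kN/m over full span:
  R_A = wL/2 = 11·4/2 = 22 kN
  R_B = wL/2 = 11·4/2 = 22 kN
Superposition: R_A = 273/10 kN, R_B = 387/10 kN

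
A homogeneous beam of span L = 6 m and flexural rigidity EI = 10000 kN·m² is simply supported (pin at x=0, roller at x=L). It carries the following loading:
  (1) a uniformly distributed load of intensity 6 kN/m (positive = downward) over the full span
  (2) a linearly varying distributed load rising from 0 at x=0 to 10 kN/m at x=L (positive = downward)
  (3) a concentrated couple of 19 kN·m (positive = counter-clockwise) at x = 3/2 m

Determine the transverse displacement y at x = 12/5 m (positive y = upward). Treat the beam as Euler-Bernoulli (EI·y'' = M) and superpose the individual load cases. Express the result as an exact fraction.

y(12/5) = -3608433/250000000 m

Load 1 — uniform load w=6 kN/m over full span:
  y_1 = -wx(L³-2Lx²+x³)/(24EI) = -6·(12/5)·(6³-2·6·(12/5)²+(12/5)³)/(24·10000) = -7533/781250 m
Load 2 — triangular load w₀=10 kN/m (0→w₀ over full span):
  y_2 = -w₀x(7L⁴-10L²x²+3x⁴)/(360LEI) = -10·(12/5)·(7·6⁴-10·6²·(12/5)²+3·(12/5)⁴)/(360·6·10000) = -30807/3906250 m
Load 3 — applied couple M₀=19 kN·m at a=3/2 m (b=L-a=9/2):
  y_3 = (M₀x³/(6L)-M₀(x-a)²/2+C₁x)/EI  [x>a] with C₁=M₀(3b²-L²)/(6L)=209/16 = (19·(12/5)³/(6·6)-19·((12/5)-(3/2))²/2+(209/16)·(12/5))/10000 = 30951/10000000 m
Superposition: y = Σ y_i = -3608433/250000000 m ≈ -0.014434 m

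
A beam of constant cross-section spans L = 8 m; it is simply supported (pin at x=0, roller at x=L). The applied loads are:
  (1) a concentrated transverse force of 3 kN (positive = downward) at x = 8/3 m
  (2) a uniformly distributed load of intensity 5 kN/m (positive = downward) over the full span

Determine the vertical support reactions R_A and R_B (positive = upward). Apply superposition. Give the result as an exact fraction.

R_A = 22 kN, R_B = 21 kN

Load 1 — point force P=3 kN at a=8/3 m (b=L-a=16/3):
  R_A = Pb/L = 3·(16/3)/8 = 2 kN
  R_B = Pa/L = 3·(8/3)/8 = 1 kN
Load 2 — uniform load w=5 kN/m over full span:
  R_A = wL/2 = 5·8/2 = 20 kN
  R_B = wL/2 = 5·8/2 = 20 kN
Superposition: R_A = 22 kN, R_B = 21 kN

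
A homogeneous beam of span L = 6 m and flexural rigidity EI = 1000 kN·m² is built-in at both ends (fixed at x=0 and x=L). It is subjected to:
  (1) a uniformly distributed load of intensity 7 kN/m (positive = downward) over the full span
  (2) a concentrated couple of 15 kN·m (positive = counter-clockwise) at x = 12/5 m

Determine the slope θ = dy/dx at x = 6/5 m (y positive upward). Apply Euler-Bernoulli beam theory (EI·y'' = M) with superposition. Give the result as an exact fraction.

Load 1 — uniform load w=7 kN/m over full span:
  θ_1 = -wx(L-x)(L-2x)/(12EI) = -7·(6/5)·(6-(6/5))·(6-2·(6/5))/(12·1000) = -189/15625 rad
Load 2 — applied couple M₀=15 kN·m at a=12/5 m (b=L-a=18/5):
  θ_2 = (R_Ax²/2 - M_Ax)/EI  [x≤a] with R_A=18/5, M_A=9/5 = ((18/5)·(6/5)²/2 - (9/5)·(6/5))/1000 = 27/62500 rad
Superposition: θ = Σ θ_i = -729/62500 rad ≈ -0.011664 rad

θ(6/5) = -729/62500 rad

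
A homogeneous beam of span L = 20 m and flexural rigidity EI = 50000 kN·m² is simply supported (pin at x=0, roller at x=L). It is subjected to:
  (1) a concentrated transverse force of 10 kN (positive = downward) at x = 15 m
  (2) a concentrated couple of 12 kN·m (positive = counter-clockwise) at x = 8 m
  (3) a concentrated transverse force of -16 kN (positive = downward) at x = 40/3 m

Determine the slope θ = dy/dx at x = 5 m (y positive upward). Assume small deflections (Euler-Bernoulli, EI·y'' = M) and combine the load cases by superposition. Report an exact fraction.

θ(5) = 109417/40500000 rad

Load 1 — point force P=10 kN at a=15 m (b=L-a=5):
  θ_1 = -Pb(L²-b²-3x²)/(6LEI)  [x≤a] = -10·5·(20²-5²-3·5²)/(6·20·50000) = -1/400 rad
Load 2 — applied couple M₀=12 kN·m at a=8 m (b=L-a=12):
  θ_2 = (M₀x²/(2L)+C₁)/EI  [x≤a] with C₁=M₀(3b²-L²)/(6L)=16/5 = (12·5²/(2·20)+(16/5))/50000 = 107/500000 rad
Load 3 — point force P=-16 kN at a=40/3 m (b=L-a=20/3):
  θ_3 = -Pb(L²-b²-3x²)/(6LEI)  [x≤a] = -(-16)·(20/3)·(20²-(20/3)²-3·5²)/(6·20·50000) = 101/20250 rad
Superposition: θ = Σ θ_i = 109417/40500000 rad ≈ 0.002702 rad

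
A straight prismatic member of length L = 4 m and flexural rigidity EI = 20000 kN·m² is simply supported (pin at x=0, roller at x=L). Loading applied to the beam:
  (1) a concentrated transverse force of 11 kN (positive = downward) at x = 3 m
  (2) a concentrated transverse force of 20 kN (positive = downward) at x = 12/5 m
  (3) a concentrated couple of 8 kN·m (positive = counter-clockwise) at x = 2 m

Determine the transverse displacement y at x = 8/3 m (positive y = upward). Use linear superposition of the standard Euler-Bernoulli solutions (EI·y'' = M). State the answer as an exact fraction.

y(8/3) = -63221/40500000 m

Load 1 — point force P=11 kN at a=3 m (b=L-a=1):
  y_1 = -Pbx(L²-b²-x²)/(6LEI)  [x≤a] = -11·1·(8/3)·(4²-1²-(8/3)²)/(6·4·20000) = -781/1620000 m
Load 2 — point force P=20 kN at a=12/5 m (b=L-a=8/5):
  y_2 = -Pa(L-x)(2Lx-a²-x²)/(6LEI)  [x>a] = -20·(12/5)·(4-(8/3))·(2·4·(8/3)-(12/5)²-(8/3)²)/(6·4·20000) = -476/421875 m
Load 3 — applied couple M₀=8 kN·m at a=2 m (b=L-a=2):
  y_3 = (M₀x³/(6L)-M₀(x-a)²/2+C₁x)/EI  [x>a] with C₁=M₀(3b²-L²)/(6L)=-4/3 = (8·(8/3)³/(6·4)-8·((8/3)-2)²/2+(-4/3)·(8/3))/20000 = 1/20250 m
Superposition: y = Σ y_i = -63221/40500000 m ≈ -0.001561 m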